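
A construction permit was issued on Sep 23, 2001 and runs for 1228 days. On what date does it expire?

February 2, 2005

Adding 1228 days from September 23, 2001.
September has 30 days, so 30 − 23 = 7 days remain after September 23, 2001; 1228 − 7 = 1221 left.
October 2001 has 31 days: 1221 − 31 = 1190 left.
November 2001 has 30 days: 1190 − 30 = 1160 left.
December 2001 has 31 days: 1160 − 31 = 1129 left.
January 2002 has 31 days: 1129 − 31 = 1098 left.
February 2002 has 28 days (2002 is not a leap year): 1098 − 28 = 1070 left.
March 2002 has 31 days: 1070 − 31 = 1039 left.
April 2002 has 30 days: 1039 − 30 = 1009 left.
May 2002 has 31 days: 1009 − 31 = 978 left.
June 2002 has 30 days: 978 − 30 = 948 left.
July 2002 has 31 days: 948 − 31 = 917 left.
August 2002 has 31 days: 917 − 31 = 886 left.
September 2002 has 30 days: 886 − 30 = 856 left.
October 2002 has 31 days: 856 − 31 = 825 left.
November 2002 has 30 days: 825 − 30 = 795 left.
December 2002 has 31 days: 795 − 31 = 764 left.
January 2003 has 31 days: 764 − 31 = 733 left.
February 2003 has 28 days (2003 is not a leap year): 733 − 28 = 705 left.
March 2003 has 31 days: 705 − 31 = 674 left.
April 2003 has 30 days: 674 − 30 = 644 left.
May 2003 has 31 days: 644 − 31 = 613 left.
June 2003 has 30 days: 613 − 30 = 583 left.
July 2003 has 31 days: 583 − 31 = 552 left.
August 2003 has 31 days: 552 − 31 = 521 left.
September 2003 has 30 days: 521 − 30 = 491 left.
October 2003 has 31 days: 491 − 31 = 460 left.
November 2003 has 30 days: 460 − 30 = 430 left.
December 2003 has 31 days: 430 − 31 = 399 left.
January 2004 has 31 days: 399 − 31 = 368 left.
February 2004 has 29 days (2004 is a leap year): 368 − 29 = 339 left.
March 2004 has 31 days: 339 − 31 = 308 left.
April 2004 has 30 days: 308 − 30 = 278 left.
May 2004 has 31 days: 278 − 31 = 247 left.
June 2004 has 30 days: 247 − 30 = 217 left.
July 2004 has 31 days: 217 − 31 = 186 left.
August 2004 has 31 days: 186 − 31 = 155 left.
September 2004 has 30 days: 155 − 30 = 125 left.
October 2004 has 31 days: 125 − 31 = 94 left.
November 2004 has 30 days: 94 − 30 = 64 left.
December 2004 has 31 days: 64 − 31 = 33 left.
January 2005 has 31 days: 33 − 31 = 2 left.
2 days into February 2005 → February 2, 2005.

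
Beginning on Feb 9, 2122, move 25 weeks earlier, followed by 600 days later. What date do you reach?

April 10, 2123

Subtracting 25 weeks (= 175 days) from February 9, 2122:
Going back 9 days from February 9, 2122 reaches the end of the previous month; 175 − 9 = 166 left.
January 2122 has 31 days: 166 − 31 = 135 left.
December 2121 has 31 days: 135 − 31 = 104 left.
November 2121 has 30 days: 104 − 30 = 74 left.
October 2121 has 31 days: 74 − 31 = 43 left.
September 2121 has 30 days: 43 − 30 = 13 left.
August 2121 has 31 days; 31 − 13 = 18 → August 18, 2121.
Advancing 600 days from August 18, 2121:
August has 31 days, so 31 − 18 = 13 days remain after August 18, 2121; 600 − 13 = 587 left.
September 2121 has 30 days: 587 − 30 = 557 left.
October 2121 has 31 days: 557 − 31 = 526 left.
November 2121 has 30 days: 526 − 30 = 496 left.
December 2121 has 31 days: 496 − 31 = 465 left.
January 2122 has 31 days: 465 − 31 = 434 left.
February 2122 has 28 days (2122 is not a leap year): 434 − 28 = 406 left.
March 2122 has 31 days: 406 − 31 = 375 left.
April 2122 has 30 days: 375 − 30 = 345 left.
May 2122 has 31 days: 345 − 31 = 314 left.
June 2122 has 30 days: 314 − 30 = 284 left.
July 2122 has 31 days: 284 − 31 = 253 left.
August 2122 has 31 days: 253 − 31 = 222 left.
September 2122 has 30 days: 222 − 30 = 192 left.
October 2122 has 31 days: 192 − 31 = 161 left.
November 2122 has 30 days: 161 − 30 = 131 left.
December 2122 has 31 days: 131 − 31 = 100 left.
January 2123 has 31 days: 100 − 31 = 69 left.
February 2123 has 28 days (2123 is not a leap year): 69 − 28 = 41 left.
March 2123 has 31 days: 41 − 31 = 10 left.
10 days into April 2123 → April 10, 2123.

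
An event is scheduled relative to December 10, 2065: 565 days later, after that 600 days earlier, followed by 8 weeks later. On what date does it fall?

December 31, 2065

Counting forward 565 days from December 10, 2065:
December has 31 days, so 31 − 10 = 21 days remain after December 10, 2065; 565 − 21 = 544 left.
January 2066 has 31 days: 544 − 31 = 513 left.
February 2066 has 28 days (2066 is not a leap year): 513 − 28 = 485 left.
March 2066 has 31 days: 485 − 31 = 454 left.
April 2066 has 30 days: 454 − 30 = 424 left.
May 2066 has 31 days: 424 − 31 = 393 left.
June 2066 has 30 days: 393 − 30 = 363 left.
July 2066 has 31 days: 363 − 31 = 332 left.
August 2066 has 31 days: 332 − 31 = 301 left.
September 2066 has 30 days: 301 − 30 = 271 left.
October 2066 has 31 days: 271 − 31 = 240 left.
November 2066 has 30 days: 240 − 30 = 210 left.
December 2066 has 31 days: 210 − 31 = 179 left.
January 2067 has 31 days: 179 − 31 = 148 left.
February 2067 has 28 days (2067 is not a leap year): 148 − 28 = 120 left.
March 2067 has 31 days: 120 − 31 = 89 left.
April 2067 has 30 days: 89 − 30 = 59 left.
May 2067 has 31 days: 59 − 31 = 28 left.
28 days into June 2067 → June 28, 2067.
Going back 600 days from June 28, 2067:
Going back 28 days from June 28, 2067 reaches the end of the previous month; 600 − 28 = 572 left.
May 2067 has 31 days: 572 − 31 = 541 left.
April 2067 has 30 days: 541 − 30 = 511 left.
March 2067 has 31 days: 511 − 31 = 480 left.
February 2067 has 28 days (2067 is not a leap year): 480 − 28 = 452 left.
January 2067 has 31 days: 452 − 31 = 421 left.
December 2066 has 31 days: 421 − 31 = 390 left.
November 2066 has 30 days: 390 − 30 = 360 left.
October 2066 has 31 days: 360 − 31 = 329 left.
September 2066 has 30 days: 329 − 30 = 299 left.
August 2066 has 31 days: 299 − 31 = 268 left.
July 2066 has 31 days: 268 − 31 = 237 left.
June 2066 has 30 days: 237 − 30 = 207 left.
May 2066 has 31 days: 207 − 31 = 176 left.
April 2066 has 30 days: 176 − 30 = 146 left.
March 2066 has 31 days: 146 − 31 = 115 left.
February 2066 has 28 days (2066 is not a leap year): 115 − 28 = 87 left.
January 2066 has 31 days: 87 − 31 = 56 left.
December 2065 has 31 days: 56 − 31 = 25 left.
November 2065 has 30 days; 30 − 25 = 5 → November 5, 2065.
Adding 8 weeks (= 56 days) from November 5, 2065:
November has 30 days, so 30 − 5 = 25 days remain after November 5, 2065; 56 − 25 = 31 left.
31 days into December 2065 → December 31, 2065.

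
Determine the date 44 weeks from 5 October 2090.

Counting forward 44 weeks = 308 days from October 5, 2090.
October has 31 days, so 31 − 5 = 26 days remain after October 5, 2090; 308 − 26 = 282 left.
November 2090 has 30 days: 282 − 30 = 252 left.
December 2090 has 31 days: 252 − 31 = 221 left.
January 2091 has 31 days: 221 − 31 = 190 left.
February 2091 has 28 days (2091 is not a leap year): 190 − 28 = 162 left.
March 2091 has 31 days: 162 − 31 = 131 left.
April 2091 has 30 days: 131 − 30 = 101 left.
May 2091 has 31 days: 101 − 31 = 70 left.
June 2091 has 30 days: 70 − 30 = 40 left.
July 2091 has 31 days: 40 − 31 = 9 left.
9 days into August 2091 → August 9, 2091.

August 9, 2091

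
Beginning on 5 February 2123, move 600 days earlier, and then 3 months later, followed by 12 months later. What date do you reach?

September 15, 2122

Counting back 600 days from February 5, 2123:
Going back 5 days from February 5, 2123 reaches the end of the previous month; 600 − 5 = 595 left.
January 2123 has 31 days: 595 − 31 = 564 left.
December 2122 has 31 days: 564 − 31 = 533 left.
November 2122 has 30 days: 533 − 30 = 503 left.
October 2122 has 31 days: 503 − 31 = 472 left.
September 2122 has 30 days: 472 − 30 = 442 left.
August 2122 has 31 days: 442 − 31 = 411 left.
July 2122 has 31 days: 411 − 31 = 380 left.
June 2122 has 30 days: 380 − 30 = 350 left.
May 2122 has 31 days: 350 − 31 = 319 left.
April 2122 has 30 days: 319 − 30 = 289 left.
March 2122 has 31 days: 289 − 31 = 258 left.
February 2122 has 28 days (2122 is not a leap year): 258 − 28 = 230 left.
January 2122 has 31 days: 230 − 31 = 199 left.
December 2121 has 31 days: 199 − 31 = 168 left.
November 2121 has 30 days: 168 − 30 = 138 left.
October 2121 has 31 days: 138 − 31 = 107 left.
September 2121 has 30 days: 107 − 30 = 77 left.
August 2121 has 31 days: 77 − 31 = 46 left.
July 2121 has 31 days: 46 − 31 = 15 left.
June 2121 has 30 days; 30 − 15 = 15 → June 15, 2121.
Advancing 3 months from June 15, 2121:
month 6 + 3 = 9 → September 2121.
Day 15 is valid in September, giving September 15, 2121.
Counting forward 12 months from September 15, 2121:
month 9 + 12 = 21, which is month 9 of year 2122 → September 2122.
Day 15 is valid in September, giving September 15, 2122.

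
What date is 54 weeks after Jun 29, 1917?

July 12, 1918

Advancing 54 weeks = 378 days from June 29, 1917.
June has 30 days, so 30 − 29 = 1 day remains after June 29, 1917; 378 − 1 = 377 left.
July 1917 has 31 days: 377 − 31 = 346 left.
August 1917 has 31 days: 346 − 31 = 315 left.
September 1917 has 30 days: 315 − 30 = 285 left.
October 1917 has 31 days: 285 − 31 = 254 left.
November 1917 has 30 days: 254 − 30 = 224 left.
December 1917 has 31 days: 224 − 31 = 193 left.
January 1918 has 31 days: 193 − 31 = 162 left.
February 1918 has 28 days (1918 is not a leap year): 162 − 28 = 134 left.
March 1918 has 31 days: 134 − 31 = 103 left.
April 1918 has 30 days: 103 − 30 = 73 left.
May 1918 has 31 days: 73 − 31 = 42 left.
June 1918 has 30 days: 42 − 30 = 12 left.
12 days into July 1918 → July 12, 1918.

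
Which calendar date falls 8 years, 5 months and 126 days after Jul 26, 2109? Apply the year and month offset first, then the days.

May 1, 2118

Advancing 8 years, 5 months and 126 days from July 26, 2109: first the month/year part, then the days.
+8 years → 2117; month 7 + 5 = 12 → December 2117.
Day 26 is valid in December, giving December 26, 2117.
Now add 126 days from December 26, 2117.
December has 31 days, so 31 − 26 = 5 days remain after December 26, 2117; 126 − 5 = 121 left.
January 2118 has 31 days: 121 − 31 = 90 left.
February 2118 has 28 days (2118 is not a leap year): 90 − 28 = 62 left.
March 2118 has 31 days: 62 − 31 = 31 left.
April 2118 has 30 days: 31 − 30 = 1 left.
1 day into May 2118 → May 1, 2118.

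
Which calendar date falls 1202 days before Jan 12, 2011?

September 28, 2007

Counting back 1202 days from January 12, 2011.
Going back 12 days from January 12, 2011 reaches the end of the previous month; 1202 − 12 = 1190 left.
December 2010 has 31 days: 1190 − 31 = 1159 left.
November 2010 has 30 days: 1159 − 30 = 1129 left.
October 2010 has 31 days: 1129 − 31 = 1098 left.
September 2010 has 30 days: 1098 − 30 = 1068 left.
August 2010 has 31 days: 1068 − 31 = 1037 left.
July 2010 has 31 days: 1037 − 31 = 1006 left.
June 2010 has 30 days: 1006 − 30 = 976 left.
May 2010 has 31 days: 976 − 31 = 945 left.
April 2010 has 30 days: 945 − 30 = 915 left.
March 2010 has 31 days: 915 − 31 = 884 left.
February 2010 has 28 days (2010 is not a leap year): 884 − 28 = 856 left.
January 2010 has 31 days: 856 − 31 = 825 left.
December 2009 has 31 days: 825 − 31 = 794 left.
November 2009 has 30 days: 794 − 30 = 764 left.
October 2009 has 31 days: 764 − 31 = 733 left.
September 2009 has 30 days: 733 − 30 = 703 left.
August 2009 has 31 days: 703 − 31 = 672 left.
July 2009 has 31 days: 672 − 31 = 641 left.
June 2009 has 30 days: 641 − 30 = 611 left.
May 2009 has 31 days: 611 − 31 = 580 left.
April 2009 has 30 days: 580 − 30 = 550 left.
March 2009 has 31 days: 550 − 31 = 519 left.
February 2009 has 28 days (2009 is not a leap year): 519 − 28 = 491 left.
January 2009 has 31 days: 491 − 31 = 460 left.
December 2008 has 31 days: 460 − 31 = 429 left.
November 2008 has 30 days: 429 − 30 = 399 left.
October 2008 has 31 days: 399 − 31 = 368 left.
September 2008 has 30 days: 368 − 30 = 338 left.
August 2008 has 31 days: 338 − 31 = 307 left.
July 2008 has 31 days: 307 − 31 = 276 left.
June 2008 has 30 days: 276 − 30 = 246 left.
May 2008 has 31 days: 246 − 31 = 215 left.
April 2008 has 30 days: 215 − 30 = 185 left.
March 2008 has 31 days: 185 − 31 = 154 left.
February 2008 has 29 days (2008 is a leap year): 154 − 29 = 125 left.
January 2008 has 31 days: 125 − 31 = 94 left.
December 2007 has 31 days: 94 − 31 = 63 left.
November 2007 has 30 days: 63 − 30 = 33 left.
October 2007 has 31 days: 33 − 31 = 2 left.
September 2007 has 30 days; 30 − 2 = 28 → September 28, 2007.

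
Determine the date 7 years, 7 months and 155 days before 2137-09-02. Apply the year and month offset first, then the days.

Counting back 7 years, 7 months and 155 days from September 2, 2137: first the month/year part, then the days.
-7 years → 2130; month 9 − 7 = 2 → February 2130.
Day 2 is valid in February, giving February 2, 2130.
Now subtract 155 days from February 2, 2130.
Going back 2 days from February 2, 2130 reaches the end of the previous month; 155 − 2 = 153 left.
January 2130 has 31 days: 153 − 31 = 122 left.
December 2129 has 31 days: 122 − 31 = 91 left.
November 2129 has 30 days: 91 − 30 = 61 left.
October 2129 has 31 days: 61 − 31 = 30 left.
September 2129 has 30 days: 30 − 30 = 0 left.
August 2129 has 31 days; 31 − 0 = 31 → August 31, 2129.

August 31, 2129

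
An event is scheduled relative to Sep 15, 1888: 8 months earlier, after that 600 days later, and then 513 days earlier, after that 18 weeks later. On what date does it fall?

Counting back 8 months from September 15, 1888:
month 9 − 8 = 1 → January 1888.
Day 15 is valid in January, giving January 15, 1888.
Advancing 600 days from January 15, 1888:
January has 31 days, so 31 − 15 = 16 days remain after January 15, 1888; 600 − 16 = 584 left.
February 1888 has 29 days (1888 is a leap year): 584 − 29 = 555 left.
March 1888 has 31 days: 555 − 31 = 524 left.
April 1888 has 30 days: 524 − 30 = 494 left.
May 1888 has 31 days: 494 − 31 = 463 left.
June 1888 has 30 days: 463 − 30 = 433 left.
July 1888 has 31 days: 433 − 31 = 402 left.
August 1888 has 31 days: 402 − 31 = 371 left.
September 1888 has 30 days: 371 − 30 = 341 left.
October 1888 has 31 days: 341 − 31 = 310 left.
November 1888 has 30 days: 310 − 30 = 280 left.
December 1888 has 31 days: 280 − 31 = 249 left.
January 1889 has 31 days: 249 − 31 = 218 left.
February 1889 has 28 days (1889 is not a leap year): 218 − 28 = 190 left.
March 1889 has 31 days: 190 − 31 = 159 left.
April 1889 has 30 days: 159 − 30 = 129 left.
May 1889 has 31 days: 129 − 31 = 98 left.
June 1889 has 30 days: 98 − 30 = 68 left.
July 1889 has 31 days: 68 − 31 = 37 left.
August 1889 has 31 days: 37 − 31 = 6 left.
6 days into September 1889 → September 6, 1889.
Subtracting 513 days from September 6, 1889:
Going back 6 days from September 6, 1889 reaches the end of the previous month; 513 − 6 = 507 left.
August 1889 has 31 days: 507 − 31 = 476 left.
July 1889 has 31 days: 476 − 31 = 445 left.
June 1889 has 30 days: 445 − 30 = 415 left.
May 1889 has 31 days: 415 − 31 = 384 left.
April 1889 has 30 days: 384 − 30 = 354 left.
March 1889 has 31 days: 354 − 31 = 323 left.
February 1889 has 28 days (1889 is not a leap year): 323 − 28 = 295 left.
January 1889 has 31 days: 295 − 31 = 264 left.
December 1888 has 31 days: 264 − 31 = 233 left.
November 1888 has 30 days: 233 − 30 = 203 left.
October 1888 has 31 days: 203 − 31 = 172 left.
September 1888 has 30 days: 172 − 30 = 142 left.
August 1888 has 31 days: 142 − 31 = 111 left.
July 1888 has 31 days: 111 − 31 = 80 left.
June 1888 has 30 days: 80 − 30 = 50 left.
May 1888 has 31 days: 50 − 31 = 19 left.
April 1888 has 30 days; 30 − 19 = 11 → April 11, 1888.
Advancing 18 weeks (= 126 days) from April 11, 1888:
April has 30 days, so 30 − 11 = 19 days remain after April 11, 1888; 126 − 19 = 107 left.
May 1888 has 31 days: 107 − 31 = 76 left.
June 1888 has 30 days: 76 − 30 = 46 left.
July 1888 has 31 days: 46 − 31 = 15 left.
15 days into August 1888 → August 15, 1888.

August 15, 1888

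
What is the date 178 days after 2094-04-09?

Adding 178 days from April 9, 2094.
April has 30 days, so 30 − 9 = 21 days remain after April 9, 2094; 178 − 21 = 157 left.
May 2094 has 31 days: 157 − 31 = 126 left.
June 2094 has 30 days: 126 − 30 = 96 left.
July 2094 has 31 days: 96 − 31 = 65 left.
August 2094 has 31 days: 65 − 31 = 34 left.
September 2094 has 30 days: 34 − 30 = 4 left.
4 days into October 2094 → October 4, 2094.

October 4, 2094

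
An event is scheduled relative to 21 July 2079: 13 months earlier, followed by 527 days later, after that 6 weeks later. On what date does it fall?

Going back 13 months from July 21, 2079:
month 7 − 13 = -6, which is month 6 of year 2078 → June 2078.
Day 21 is valid in June, giving June 21, 2078.
Advancing 527 days from June 21, 2078:
June has 30 days, so 30 − 21 = 9 days remain after June 21, 2078; 527 − 9 = 518 left.
July 2078 has 31 days: 518 − 31 = 487 left.
August 2078 has 31 days: 487 − 31 = 456 left.
September 2078 has 30 days: 456 − 30 = 426 left.
October 2078 has 31 days: 426 − 31 = 395 left.
November 2078 has 30 days: 395 − 30 = 365 left.
December 2078 has 31 days: 365 − 31 = 334 left.
January 2079 has 31 days: 334 − 31 = 303 left.
February 2079 has 28 days (2079 is not a leap year): 303 − 28 = 275 left.
March 2079 has 31 days: 275 − 31 = 244 left.
April 2079 has 30 days: 244 − 30 = 214 left.
May 2079 has 31 days: 214 − 31 = 183 left.
June 2079 has 30 days: 183 − 30 = 153 left.
July 2079 has 31 days: 153 − 31 = 122 left.
August 2079 has 31 days: 122 − 31 = 91 left.
September 2079 has 30 days: 91 − 30 = 61 left.
October 2079 has 31 days: 61 − 31 = 30 left.
30 days into November 2079 → November 30, 2079.
Adding 6 weeks (= 42 days) from November 30, 2079:
November has 30 days, so 30 − 30 = 0 days remain after November 30, 2079; 42 − 0 = 42 left.
December 2079 has 31 days: 42 − 31 = 11 left.
11 days into January 2080 → January 11, 2080.

January 11, 2080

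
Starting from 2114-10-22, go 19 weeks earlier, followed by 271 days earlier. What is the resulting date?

September 13, 2113

Counting back 19 weeks (= 133 days) from October 22, 2114:
Going back 22 days from October 22, 2114 reaches the end of the previous month; 133 − 22 = 111 left.
September 2114 has 30 days: 111 − 30 = 81 left.
August 2114 has 31 days: 81 − 31 = 50 left.
July 2114 has 31 days: 50 − 31 = 19 left.
June 2114 has 30 days; 30 − 19 = 11 → June 11, 2114.
Going back 271 days from June 11, 2114:
Going back 11 days from June 11, 2114 reaches the end of the previous month; 271 − 11 = 260 left.
May 2114 has 31 days: 260 − 31 = 229 left.
April 2114 has 30 days: 229 − 30 = 199 left.
March 2114 has 31 days: 199 − 31 = 168 left.
February 2114 has 28 days (2114 is not a leap year): 168 − 28 = 140 left.
January 2114 has 31 days: 140 − 31 = 109 left.
December 2113 has 31 days: 109 − 31 = 78 left.
November 2113 has 30 days: 78 − 30 = 48 left.
October 2113 has 31 days: 48 − 31 = 17 left.
September 2113 has 30 days; 30 − 17 = 13 → September 13, 2113.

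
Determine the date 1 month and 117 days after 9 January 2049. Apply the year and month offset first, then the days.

June 6, 2049

Advancing 1 month and 117 days from January 9, 2049: first the month/year part, then the days.
month 1 + 1 = 2 → February 2049.
Day 9 is valid in February, giving February 9, 2049.
Now add 117 days from February 9, 2049.
February has 28 days, so 28 − 9 = 19 days remain after February 9, 2049; 117 − 19 = 98 left.
March 2049 has 31 days: 98 − 31 = 67 left.
April 2049 has 30 days: 67 − 30 = 37 left.
May 2049 has 31 days: 37 − 31 = 6 left.
6 days into June 2049 → June 6, 2049.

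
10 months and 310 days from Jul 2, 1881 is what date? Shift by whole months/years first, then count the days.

Counting forward 10 months and 310 days from July 2, 1881: first the month/year part, then the days.
month 7 + 10 = 17, which is month 5 of year 1882 → May 1882.
Day 2 is valid in May, giving May 2, 1882.
Now add 310 days from May 2, 1882.
May has 31 days, so 31 − 2 = 29 days remain after May 2, 1882; 310 − 29 = 281 left.
June 1882 has 30 days: 281 − 30 = 251 left.
July 1882 has 31 days: 251 − 31 = 220 left.
August 1882 has 31 days: 220 − 31 = 189 left.
September 1882 has 30 days: 189 − 30 = 159 left.
October 1882 has 31 days: 159 − 31 = 128 left.
November 1882 has 30 days: 128 − 30 = 98 left.
December 1882 has 31 days: 98 − 31 = 67 left.
January 1883 has 31 days: 67 − 31 = 36 left.
February 1883 has 28 days (1883 is not a leap year): 36 − 28 = 8 left.
8 days into March 1883 → March 8, 1883.

March 8, 1883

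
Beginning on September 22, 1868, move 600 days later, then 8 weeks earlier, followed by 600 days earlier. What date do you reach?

Advancing 600 days from September 22, 1868:
September has 30 days, so 30 − 22 = 8 days remain after September 22, 1868; 600 − 8 = 592 left.
October 1868 has 31 days: 592 − 31 = 561 left.
November 1868 has 30 days: 561 − 30 = 531 left.
December 1868 has 31 days: 531 − 31 = 500 left.
January 1869 has 31 days: 500 − 31 = 469 left.
February 1869 has 28 days (1869 is not a leap year): 469 − 28 = 441 left.
March 1869 has 31 days: 441 − 31 = 410 left.
April 1869 has 30 days: 410 − 30 = 380 left.
May 1869 has 31 days: 380 − 31 = 349 left.
June 1869 has 30 days: 349 − 30 = 319 left.
July 1869 has 31 days: 319 − 31 = 288 left.
August 1869 has 31 days: 288 − 31 = 257 left.
September 1869 has 30 days: 257 − 30 = 227 left.
October 1869 has 31 days: 227 − 31 = 196 left.
November 1869 has 30 days: 196 − 30 = 166 left.
December 1869 has 31 days: 166 − 31 = 135 left.
January 1870 has 31 days: 135 − 31 = 104 left.
February 1870 has 28 days (1870 is not a leap year): 104 − 28 = 76 left.
March 1870 has 31 days: 76 − 31 = 45 left.
April 1870 has 30 days: 45 − 30 = 15 left.
15 days into May 1870 → May 15, 1870.
Subtracting 8 weeks (= 56 days) from May 15, 1870:
Going back 15 days from May 15, 1870 reaches the end of the previous month; 56 − 15 = 41 left.
April 1870 has 30 days: 41 − 30 = 11 left.
March 1870 has 31 days; 31 − 11 = 20 → March 20, 1870.
Going back 600 days from March 20, 1870:
Going back 20 days from March 20, 1870 reaches the end of the previous month; 600 − 20 = 580 left.
February 1870 has 28 days (1870 is not a leap year): 580 − 28 = 552 left.
January 1870 has 31 days: 552 − 31 = 521 left.
December 1869 has 31 days: 521 − 31 = 490 left.
November 1869 has 30 days: 490 − 30 = 460 left.
October 1869 has 31 days: 460 − 31 = 429 left.
September 1869 has 30 days: 429 − 30 = 399 left.
August 1869 has 31 days: 399 − 31 = 368 left.
July 1869 has 31 days: 368 − 31 = 337 left.
June 1869 has 30 days: 337 − 30 = 307 left.
May 1869 has 31 days: 307 − 31 = 276 left.
April 1869 has 30 days: 276 − 30 = 246 left.
March 1869 has 31 days: 246 − 31 = 215 left.
February 1869 has 28 days (1869 is not a leap year): 215 − 28 = 187 left.
January 1869 has 31 days: 187 − 31 = 156 left.
December 1868 has 31 days: 156 − 31 = 125 left.
November 1868 has 30 days: 125 − 30 = 95 left.
October 1868 has 31 days: 95 − 31 = 64 left.
September 1868 has 30 days: 64 − 30 = 34 left.
August 1868 has 31 days: 34 − 31 = 3 left.
July 1868 has 31 days; 31 − 3 = 28 → July 28, 1868.

July 28, 1868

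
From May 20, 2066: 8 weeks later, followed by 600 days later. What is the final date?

March 6, 2068

Adding 8 weeks (= 56 days) from May 20, 2066:
May has 31 days, so 31 − 20 = 11 days remain after May 20, 2066; 56 − 11 = 45 left.
June 2066 has 30 days: 45 − 30 = 15 left.
15 days into July 2066 → July 15, 2066.
Advancing 600 days from July 15, 2066:
July has 31 days, so 31 − 15 = 16 days remain after July 15, 2066; 600 − 16 = 584 left.
August 2066 has 31 days: 584 − 31 = 553 left.
September 2066 has 30 days: 553 − 30 = 523 left.
October 2066 has 31 days: 523 − 31 = 492 left.
November 2066 has 30 days: 492 − 30 = 462 left.
December 2066 has 31 days: 462 − 31 = 431 left.
January 2067 has 31 days: 431 − 31 = 400 left.
February 2067 has 28 days (2067 is not a leap year): 400 − 28 = 372 left.
March 2067 has 31 days: 372 − 31 = 341 left.
April 2067 has 30 days: 341 − 30 = 311 left.
May 2067 has 31 days: 311 − 31 = 280 left.
June 2067 has 30 days: 280 − 30 = 250 left.
July 2067 has 31 days: 250 − 31 = 219 left.
August 2067 has 31 days: 219 − 31 = 188 left.
September 2067 has 30 days: 188 − 30 = 158 left.
October 2067 has 31 days: 158 − 31 = 127 left.
November 2067 has 30 days: 127 − 30 = 97 left.
December 2067 has 31 days: 97 − 31 = 66 left.
January 2068 has 31 days: 66 − 31 = 35 left.
February 2068 has 29 days (2068 is a leap year): 35 − 29 = 6 left.
6 days into March 2068 → March 6, 2068.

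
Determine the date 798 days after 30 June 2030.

Advancing 798 days from June 30, 2030.
June has 30 days, so 30 − 30 = 0 days remain after June 30, 2030; 798 − 0 = 798 left.
July 2030 has 31 days: 798 − 31 = 767 left.
August 2030 has 31 days: 767 − 31 = 736 left.
September 2030 has 30 days: 736 − 30 = 706 left.
October 2030 has 31 days: 706 − 31 = 675 left.
November 2030 has 30 days: 675 − 30 = 645 left.
December 2030 has 31 days: 645 − 31 = 614 left.
January 2031 has 31 days: 614 − 31 = 583 left.
February 2031 has 28 days (2031 is not a leap year): 583 − 28 = 555 left.
March 2031 has 31 days: 555 − 31 = 524 left.
April 2031 has 30 days: 524 − 30 = 494 left.
May 2031 has 31 days: 494 − 31 = 463 left.
June 2031 has 30 days: 463 − 30 = 433 left.
July 2031 has 31 days: 433 − 31 = 402 left.
August 2031 has 31 days: 402 − 31 = 371 left.
September 2031 has 30 days: 371 − 30 = 341 left.
October 2031 has 31 days: 341 − 31 = 310 left.
November 2031 has 30 days: 310 − 30 = 280 left.
December 2031 has 31 days: 280 − 31 = 249 left.
January 2032 has 31 days: 249 − 31 = 218 left.
February 2032 has 29 days (2032 is a leap year): 218 − 29 = 189 left.
March 2032 has 31 days: 189 − 31 = 158 left.
April 2032 has 30 days: 158 − 30 = 128 left.
May 2032 has 31 days: 128 − 31 = 97 left.
June 2032 has 30 days: 97 − 30 = 67 left.
July 2032 has 31 days: 67 − 31 = 36 left.
August 2032 has 31 days: 36 − 31 = 5 left.
5 days into September 2032 → September 5, 2032.

September 5, 2032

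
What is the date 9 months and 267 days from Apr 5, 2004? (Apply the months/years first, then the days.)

September 29, 2005

Counting forward 9 months and 267 days from April 5, 2004: first the month/year part, then the days.
month 4 + 9 = 13, which is month 1 of year 2005 → January 2005.
Day 5 is valid in January, giving January 5, 2005.
Now add 267 days from January 5, 2005.
January has 31 days, so 31 − 5 = 26 days remain after January 5, 2005; 267 − 26 = 241 left.
February 2005 has 28 days (2005 is not a leap year): 241 − 28 = 213 left.
March 2005 has 31 days: 213 − 31 = 182 left.
April 2005 has 30 days: 182 − 30 = 152 left.
May 2005 has 31 days: 152 − 31 = 121 left.
June 2005 has 30 days: 121 − 30 = 91 left.
July 2005 has 31 days: 91 − 31 = 60 left.
August 2005 has 31 days: 60 − 31 = 29 left.
29 days into September 2005 → September 29, 2005.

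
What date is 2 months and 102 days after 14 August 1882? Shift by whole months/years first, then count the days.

January 24, 1883

Advancing 2 months and 102 days from August 14, 1882: first the month/year part, then the days.
month 8 + 2 = 10 → October 1882.
Day 14 is valid in October, giving October 14, 1882.
Now add 102 days from October 14, 1882.
October has 31 days, so 31 − 14 = 17 days remain after October 14, 1882; 102 − 17 = 85 left.
November 1882 has 30 days: 85 − 30 = 55 left.
December 1882 has 31 days: 55 − 31 = 24 left.
24 days into January 1883 → January 24, 1883.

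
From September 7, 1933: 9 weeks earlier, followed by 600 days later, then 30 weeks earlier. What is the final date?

July 31, 1934

Counting back 9 weeks (= 63 days) from September 7, 1933:
Going back 7 days from September 7, 1933 reaches the end of the previous month; 63 − 7 = 56 left.
August 1933 has 31 days: 56 − 31 = 25 left.
July 1933 has 31 days; 31 − 25 = 6 → July 6, 1933.
Counting forward 600 days from July 6, 1933:
July has 31 days, so 31 − 6 = 25 days remain after July 6, 1933; 600 − 25 = 575 left.
August 1933 has 31 days: 575 − 31 = 544 left.
September 1933 has 30 days: 544 − 30 = 514 left.
October 1933 has 31 days: 514 − 31 = 483 left.
November 1933 has 30 days: 483 − 30 = 453 left.
December 1933 has 31 days: 453 − 31 = 422 left.
January 1934 has 31 days: 422 − 31 = 391 left.
February 1934 has 28 days (1934 is not a leap year): 391 − 28 = 363 left.
March 1934 has 31 days: 363 − 31 = 332 left.
April 1934 has 30 days: 332 − 30 = 302 left.
May 1934 has 31 days: 302 − 31 = 271 left.
June 1934 has 30 days: 271 − 30 = 241 left.
July 1934 has 31 days: 241 − 31 = 210 left.
August 1934 has 31 days: 210 − 31 = 179 left.
September 1934 has 30 days: 179 − 30 = 149 left.
October 1934 has 31 days: 149 − 31 = 118 left.
November 1934 has 30 days: 118 − 30 = 88 left.
December 1934 has 31 days: 88 − 31 = 57 left.
January 1935 has 31 days: 57 − 31 = 26 left.
26 days into February 1935 → February 26, 1935.
Counting back 30 weeks (= 210 days) from February 26, 1935:
Going back 26 days from February 26, 1935 reaches the end of the previous month; 210 − 26 = 184 left.
January 1935 has 31 days: 184 − 31 = 153 left.
December 1934 has 31 days: 153 − 31 = 122 left.
November 1934 has 30 days: 122 − 30 = 92 left.
October 1934 has 31 days: 92 − 31 = 61 left.
September 1934 has 30 days: 61 − 30 = 31 left.
August 1934 has 31 days: 31 − 31 = 0 left.
July 1934 has 31 days; 31 − 0 = 31 → July 31, 1934.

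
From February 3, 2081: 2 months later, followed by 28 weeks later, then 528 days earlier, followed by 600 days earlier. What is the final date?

Counting forward 2 months from February 3, 2081:
month 2 + 2 = 4 → April 2081.
Day 3 is valid in April, giving April 3, 2081.
Advancing 28 weeks (= 196 days) from April 3, 2081:
April has 30 days, so 30 − 3 = 27 days remain after April 3, 2081; 196 − 27 = 169 left.
May 2081 has 31 days: 169 − 31 = 138 left.
June 2081 has 30 days: 138 − 30 = 108 left.
July 2081 has 31 days: 108 − 31 = 77 left.
August 2081 has 31 days: 77 − 31 = 46 left.
September 2081 has 30 days: 46 − 30 = 16 left.
16 days into October 2081 → October 16, 2081.
Subtracting 528 days from October 16, 2081:
Going back 16 days from October 16, 2081 reaches the end of the previous month; 528 − 16 = 512 left.
September 2081 has 30 days: 512 − 30 = 482 left.
August 2081 has 31 days: 482 − 31 = 451 left.
July 2081 has 31 days: 451 − 31 = 420 left.
June 2081 has 30 days: 420 − 30 = 390 left.
May 2081 has 31 days: 390 − 31 = 359 left.
April 2081 has 30 days: 359 − 30 = 329 left.
March 2081 has 31 days: 329 − 31 = 298 left.
February 2081 has 28 days (2081 is not a leap year): 298 − 28 = 270 left.
January 2081 has 31 days: 270 − 31 = 239 left.
December 2080 has 31 days: 239 − 31 = 208 left.
November 2080 has 30 days: 208 − 30 = 178 left.
October 2080 has 31 days: 178 − 31 = 147 left.
September 2080 has 30 days: 147 − 30 = 117 left.
August 2080 has 31 days: 117 − 31 = 86 left.
July 2080 has 31 days: 86 − 31 = 55 left.
June 2080 has 30 days: 55 − 30 = 25 left.
May 2080 has 31 days; 31 − 25 = 6 → May 6, 2080.
Going back 600 days from May 6, 2080:
Going back 6 days from May 6, 2080 reaches the end of the previous month; 600 − 6 = 594 left.
April 2080 has 30 days: 594 − 30 = 564 left.
March 2080 has 31 days: 564 − 31 = 533 left.
February 2080 has 29 days (2080 is a leap year): 533 − 29 = 504 left.
January 2080 has 31 days: 504 − 31 = 473 left.
December 2079 has 31 days: 473 − 31 = 442 left.
November 2079 has 30 days: 442 − 30 = 412 left.
October 2079 has 31 days: 412 − 31 = 381 left.
September 2079 has 30 days: 381 − 30 = 351 left.
August 2079 has 31 days: 351 − 31 = 320 left.
July 2079 has 31 days: 320 − 31 = 289 left.
June 2079 has 30 days: 289 − 30 = 259 left.
May 2079 has 31 days: 259 − 31 = 228 left.
April 2079 has 30 days: 228 − 30 = 198 left.
March 2079 has 31 days: 198 − 31 = 167 left.
February 2079 has 28 days (2079 is not a leap year): 167 − 28 = 139 left.
January 2079 has 31 days: 139 − 31 = 108 left.
December 2078 has 31 days: 108 − 31 = 77 left.
November 2078 has 30 days: 77 − 30 = 47 left.
October 2078 has 31 days: 47 − 31 = 16 left.
September 2078 has 30 days; 30 − 16 = 14 → September 14, 2078.

September 14, 2078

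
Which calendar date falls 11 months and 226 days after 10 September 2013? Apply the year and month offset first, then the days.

Advancing 11 months and 226 days from September 10, 2013: first the month/year part, then the days.
month 9 + 11 = 20, which is month 8 of year 2014 → August 2014.
Day 10 is valid in August, giving August 10, 2014.
Now add 226 days from August 10, 2014.
August has 31 days, so 31 − 10 = 21 days remain after August 10, 2014; 226 − 21 = 205 left.
September 2014 has 30 days: 205 − 30 = 175 left.
October 2014 has 31 days: 175 − 31 = 144 left.
November 2014 has 30 days: 144 − 30 = 114 left.
December 2014 has 31 days: 114 − 31 = 83 left.
January 2015 has 31 days: 83 − 31 = 52 left.
February 2015 has 28 days (2015 is not a leap year): 52 − 28 = 24 left.
24 days into March 2015 → March 24, 2015.

March 24, 2015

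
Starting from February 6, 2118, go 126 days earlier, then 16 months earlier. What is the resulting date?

June 3, 2116

Going back 126 days from February 6, 2118:
Going back 6 days from February 6, 2118 reaches the end of the previous month; 126 − 6 = 120 left.
January 2118 has 31 days: 120 − 31 = 89 left.
December 2117 has 31 days: 89 − 31 = 58 left.
November 2117 has 30 days: 58 − 30 = 28 left.
October 2117 has 31 days; 31 − 28 = 3 → October 3, 2117.
Counting back 16 months from October 3, 2117:
month 10 − 16 = -6, which is month 6 of year 2116 → June 2116.
Day 3 is valid in June, giving June 3, 2116.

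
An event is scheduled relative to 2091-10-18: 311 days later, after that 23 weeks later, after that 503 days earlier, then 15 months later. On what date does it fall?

December 17, 2092

Adding 311 days from October 18, 2091:
October has 31 days, so 31 − 18 = 13 days remain after October 18, 2091; 311 − 13 = 298 left.
November 2091 has 30 days: 298 − 30 = 268 left.
December 2091 has 31 days: 268 − 31 = 237 left.
January 2092 has 31 days: 237 − 31 = 206 left.
February 2092 has 29 days (2092 is a leap year): 206 − 29 = 177 left.
March 2092 has 31 days: 177 − 31 = 146 left.
April 2092 has 30 days: 146 − 30 = 116 left.
May 2092 has 31 days: 116 − 31 = 85 left.
June 2092 has 30 days: 85 − 30 = 55 left.
July 2092 has 31 days: 55 − 31 = 24 left.
24 days into August 2092 → August 24, 2092.
Advancing 23 weeks (= 161 days) from August 24, 2092:
August has 31 days, so 31 − 24 = 7 days remain after August 24, 2092; 161 − 7 = 154 left.
September 2092 has 30 days: 154 − 30 = 124 left.
October 2092 has 31 days: 124 − 31 = 93 left.
November 2092 has 30 days: 93 − 30 = 63 left.
December 2092 has 31 days: 63 − 31 = 32 left.
January 2093 has 31 days: 32 − 31 = 1 left.
1 day into February 2093 → February 1, 2093.
Going back 503 days from February 1, 2093:
Going back 1 day from February 1, 2093 reaches the end of the previous month; 503 − 1 = 502 left.
January 2093 has 31 days: 502 − 31 = 471 left.
December 2092 has 31 days: 471 − 31 = 440 left.
November 2092 has 30 days: 440 − 30 = 410 left.
October 2092 has 31 days: 410 − 31 = 379 left.
September 2092 has 30 days: 379 − 30 = 349 left.
August 2092 has 31 days: 349 − 31 = 318 left.
July 2092 has 31 days: 318 − 31 = 287 left.
June 2092 has 30 days: 287 − 30 = 257 left.
May 2092 has 31 days: 257 − 31 = 226 left.
April 2092 has 30 days: 226 − 30 = 196 left.
March 2092 has 31 days: 196 − 31 = 165 left.
February 2092 has 29 days (2092 is a leap year): 165 − 29 = 136 left.
January 2092 has 31 days: 136 − 31 = 105 left.
December 2091 has 31 days: 105 − 31 = 74 left.
November 2091 has 30 days: 74 − 30 = 44 left.
October 2091 has 31 days: 44 − 31 = 13 left.
September 2091 has 30 days; 30 − 13 = 17 → September 17, 2091.
Adding 15 months from September 17, 2091:
month 9 + 15 = 24, which is month 12 of year 2092 → December 2092.
Day 17 is valid in December, giving December 17, 2092.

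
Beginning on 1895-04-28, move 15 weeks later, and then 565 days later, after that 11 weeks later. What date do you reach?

May 14, 1897

Advancing 15 weeks (= 105 days) from April 28, 1895:
April has 30 days, so 30 − 28 = 2 days remain after April 28, 1895; 105 − 2 = 103 left.
May 1895 has 31 days: 103 − 31 = 72 left.
June 1895 has 30 days: 72 − 30 = 42 left.
July 1895 has 31 days: 42 − 31 = 11 left.
11 days into August 1895 → August 11, 1895.
Counting forward 565 days from August 11, 1895:
August has 31 days, so 31 − 11 = 20 days remain after August 11, 1895; 565 − 20 = 545 left.
September 1895 has 30 days: 545 − 30 = 515 left.
October 1895 has 31 days: 515 − 31 = 484 left.
November 1895 has 30 days: 484 − 30 = 454 left.
December 1895 has 31 days: 454 − 31 = 423 left.
January 1896 has 31 days: 423 − 31 = 392 left.
February 1896 has 29 days (1896 is a leap year): 392 − 29 = 363 left.
March 1896 has 31 days: 363 − 31 = 332 left.
April 1896 has 30 days: 332 − 30 = 302 left.
May 1896 has 31 days: 302 − 31 = 271 left.
June 1896 has 30 days: 271 − 30 = 241 left.
July 1896 has 31 days: 241 − 31 = 210 left.
August 1896 has 31 days: 210 − 31 = 179 left.
September 1896 has 30 days: 179 − 30 = 149 left.
October 1896 has 31 days: 149 − 31 = 118 left.
November 1896 has 30 days: 118 − 30 = 88 left.
December 1896 has 31 days: 88 − 31 = 57 left.
January 1897 has 31 days: 57 − 31 = 26 left.
26 days into February 1897 → February 26, 1897.
Counting forward 11 weeks (= 77 days) from February 26, 1897:
February has 28 days, so 28 − 26 = 2 days remain after February 26, 1897; 77 − 2 = 75 left.
March 1897 has 31 days: 75 − 31 = 44 left.
April 1897 has 30 days: 44 − 30 = 14 left.
14 days into May 1897 → May 14, 1897.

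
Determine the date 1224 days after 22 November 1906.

Advancing 1224 days from November 22, 1906.
November has 30 days, so 30 − 22 = 8 days remain after November 22, 1906; 1224 − 8 = 1216 left.
December 1906 has 31 days: 1216 − 31 = 1185 left.
January 1907 has 31 days: 1185 − 31 = 1154 left.
February 1907 has 28 days (1907 is not a leap year): 1154 − 28 = 1126 left.
March 1907 has 31 days: 1126 − 31 = 1095 left.
April 1907 has 30 days: 1095 − 30 = 1065 left.
May 1907 has 31 days: 1065 − 31 = 1034 left.
June 1907 has 30 days: 1034 − 30 = 1004 left.
July 1907 has 31 days: 1004 − 31 = 973 left.
August 1907 has 31 days: 973 − 31 = 942 left.
September 1907 has 30 days: 942 − 30 = 912 left.
October 1907 has 31 days: 912 − 31 = 881 left.
November 1907 has 30 days: 881 − 30 = 851 left.
December 1907 has 31 days: 851 − 31 = 820 left.
January 1908 has 31 days: 820 − 31 = 789 left.
February 1908 has 29 days (1908 is a leap year): 789 − 29 = 760 left.
March 1908 has 31 days: 760 − 31 = 729 left.
April 1908 has 30 days: 729 − 30 = 699 left.
May 1908 has 31 days: 699 − 31 = 668 left.
June 1908 has 30 days: 668 − 30 = 638 left.
July 1908 has 31 days: 638 − 31 = 607 left.
August 1908 has 31 days: 607 − 31 = 576 left.
September 1908 has 30 days: 576 − 30 = 546 left.
October 1908 has 31 days: 546 − 31 = 515 left.
November 1908 has 30 days: 515 − 30 = 485 left.
December 1908 has 31 days: 485 − 31 = 454 left.
January 1909 has 31 days: 454 − 31 = 423 left.
February 1909 has 28 days (1909 is not a leap year): 423 − 28 = 395 left.
March 1909 has 31 days: 395 − 31 = 364 left.
April 1909 has 30 days: 364 − 30 = 334 left.
May 1909 has 31 days: 334 − 31 = 303 left.
June 1909 has 30 days: 303 − 30 = 273 left.
July 1909 has 31 days: 273 − 31 = 242 left.
August 1909 has 31 days: 242 − 31 = 211 left.
September 1909 has 30 days: 211 − 30 = 181 left.
October 1909 has 31 days: 181 − 31 = 150 left.
November 1909 has 30 days: 150 − 30 = 120 left.
December 1909 has 31 days: 120 − 31 = 89 left.
January 1910 has 31 days: 89 − 31 = 58 left.
February 1910 has 28 days (1910 is not a leap year): 58 − 28 = 30 left.
30 days into March 1910 → March 30, 1910.

March 30, 1910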